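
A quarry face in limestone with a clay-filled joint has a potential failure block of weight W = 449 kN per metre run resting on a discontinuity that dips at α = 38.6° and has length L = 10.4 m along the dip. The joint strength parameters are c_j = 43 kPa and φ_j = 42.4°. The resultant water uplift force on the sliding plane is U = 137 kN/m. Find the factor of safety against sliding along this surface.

Resolving the block weight along and normal to the plane and applying the Mohr–Coulomb strength on the joint:
N' = W cosα − U = 449·cos38.6° − 137 = 213.9 kN/m
Driving force T = W sinα = 449·sin38.6° = 280.1 kN/m
Resisting force R = c_j·L + N'·tanφ_j = 43·10.4 + 213.9·tan42.4° = 447.2 + 195.3 = 642.5 kN/m
FS = R / T = 642.5 / 280.1 = 2.294

FS = 2.29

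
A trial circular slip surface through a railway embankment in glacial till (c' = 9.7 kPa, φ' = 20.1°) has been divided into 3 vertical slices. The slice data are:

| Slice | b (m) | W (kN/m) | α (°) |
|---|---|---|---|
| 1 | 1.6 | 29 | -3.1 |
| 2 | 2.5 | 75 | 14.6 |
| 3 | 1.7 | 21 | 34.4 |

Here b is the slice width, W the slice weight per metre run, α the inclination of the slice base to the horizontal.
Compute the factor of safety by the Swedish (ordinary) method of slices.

FS = 3.56

Ordinary method of slices: FS = Σ[c'·Δl_i + (W_i cosα_i)·tanφ'] / Σ W_i sinα_i, with Δl_i = b_i / cosα_i.
Slice 1: Δl = 1.6/cos(-3.1°) = 1.602 m; N'_1 = 29·cos(-3.1°) = 29.0; c'Δl = 15.54; W sinα = -1.6
Slice 2: Δl = 2.5/cos14.6° = 2.583 m; N'_2 = 75·cos14.6° = 72.6; c'Δl = 25.06; W sinα = 18.9
Slice 3: Δl = 1.7/cos34.4° = 2.060 m; N'_3 = 21·cos34.4° = 17.3; c'Δl = 19.99; W sinα = 11.9
Σc'Δl = 60.6 kN/m; ΣN' = 118.9 kN/m; ΣW sinα = 29.2 kN/m
Resisting = 60.6 + 118.9·tan20.1° = 60.6 + 43.5 = 104.1 kN/m
FS = 104.1 / 29.2 = 3.564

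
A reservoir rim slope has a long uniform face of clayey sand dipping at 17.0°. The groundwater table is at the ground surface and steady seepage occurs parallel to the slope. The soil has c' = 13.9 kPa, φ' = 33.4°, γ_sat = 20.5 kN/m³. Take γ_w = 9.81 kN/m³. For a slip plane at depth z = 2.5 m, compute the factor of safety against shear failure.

With seepage parallel to the slope and the water table at the surface, the effective normal stress on the slip plane uses the buoyant unit weight γ' = γ_sat − γ_w while the driving shear stress uses γ_sat:
FS = [c' + γ' z cos²β tanφ'] / [γ_sat z sinβ cosβ]
γ' = 20.5 − 9.81 = 10.69 kN/m³
Numerator = 13.9 + 10.69·2.5·cos²17.0°·tan33.4° = 13.9 + 10.69·2.5·0.9145·0.6594 = 30.016 kPa
Denominator = 20.5·2.5·sin17.0°·cos17.0° = 20.5·2.5·0.2924·0.9563 = 14.329 kPa
FS = 30.016 / 14.329 = 2.095

FS = 2.09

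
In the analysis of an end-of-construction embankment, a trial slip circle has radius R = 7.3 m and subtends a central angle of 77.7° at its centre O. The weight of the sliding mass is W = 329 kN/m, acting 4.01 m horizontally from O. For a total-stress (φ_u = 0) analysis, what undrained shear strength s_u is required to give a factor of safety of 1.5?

s_u = 27.4 kPa

FS = s_u·L_a·R / (W·d), so s_u = FS·W·d / (L_a·R).
Arc length L_a = R·θ = 7.3·(77.7°·π/180) = 7.3·1.3561 = 9.90 m
s_u = 1.5·329·4.01 / (9.90·7.3) = 1978.9 / 72.27 = 27.38 kPa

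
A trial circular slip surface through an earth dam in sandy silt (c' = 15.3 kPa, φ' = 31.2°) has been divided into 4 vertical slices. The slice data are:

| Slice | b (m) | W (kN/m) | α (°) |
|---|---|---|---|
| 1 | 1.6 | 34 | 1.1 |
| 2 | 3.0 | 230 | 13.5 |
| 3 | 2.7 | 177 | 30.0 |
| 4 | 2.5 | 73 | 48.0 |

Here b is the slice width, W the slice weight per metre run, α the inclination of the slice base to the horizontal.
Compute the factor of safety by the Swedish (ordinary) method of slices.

Ordinary method of slices: FS = Σ[c'·Δl_i + (W_i cosα_i)·tanφ'] / Σ W_i sinα_i, with Δl_i = b_i / cosα_i.
Slice 1: Δl = 1.6/cos1.1° = 1.600 m; N'_1 = 34·cos1.1° = 34.0; c'Δl = 24.48; W sinα = 0.7
Slice 2: Δl = 3.0/cos13.5° = 3.085 m; N'_2 = 230·cos13.5° = 223.6; c'Δl = 47.20; W sinα = 53.7
Slice 3: Δl = 2.7/cos30.0° = 3.118 m; N'_3 = 177·cos30.0° = 153.3; c'Δl = 47.70; W sinα = 88.5
Slice 4: Δl = 2.5/cos48.0° = 3.736 m; N'_4 = 73·cos48.0° = 48.8; c'Δl = 57.16; W sinα = 54.2
Σc'Δl = 176.6 kN/m; ΣN' = 459.8 kN/m; ΣW sinα = 197.1 kN/m
Resisting = 176.6 + 459.8·tan31.2° = 176.6 + 278.4 = 455.0 kN/m
FS = 455.0 / 197.1 = 2.309

FS = 2.31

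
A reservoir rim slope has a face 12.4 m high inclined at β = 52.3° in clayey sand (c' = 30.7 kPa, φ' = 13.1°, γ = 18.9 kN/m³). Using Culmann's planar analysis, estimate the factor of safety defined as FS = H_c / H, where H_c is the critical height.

H_c = (4c'/γ) · sinβ cosφ' / [1 − cos(β − φ')]
    = (4·30.7/18.9) · sin52.3°·cos13.1° / [1 − cos39.2°]
    = 6.497 · 0.7706 / 0.2251 = 22.25 m
FS = H_c / H = 22.25 / 12.4 = 1.794

FS = 1.79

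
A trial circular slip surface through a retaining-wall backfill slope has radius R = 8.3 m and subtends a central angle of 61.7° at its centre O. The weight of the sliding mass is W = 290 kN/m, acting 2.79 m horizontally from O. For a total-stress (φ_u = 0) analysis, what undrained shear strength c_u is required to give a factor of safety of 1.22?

FS = c_u·L_a·R / (W·d), so c_u = FS·W·d / (L_a·R).
Arc length L_a = R·θ = 8.3·(61.7°·π/180) = 8.3·1.0769 = 8.94 m
c_u = 1.22·290·2.79 / (8.94·8.3) = 987.1 / 74.19 = 13.31 kPa

c_u = 13.3 kPa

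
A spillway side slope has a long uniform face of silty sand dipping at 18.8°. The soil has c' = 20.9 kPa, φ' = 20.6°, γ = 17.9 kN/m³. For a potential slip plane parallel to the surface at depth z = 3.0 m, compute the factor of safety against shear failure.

FS = 2.38

For an infinite slope with a slip plane parallel to the surface (no pore pressure): FS = [c' + γz cos²β tanφ'] / [γz sinβ cosβ].
γz = 17.9·3.0 = 53.70 kN/m²
Numerator = 20.9 + 53.70·cos²18.8°·tan20.6° = 20.9 + 53.70·0.8961·0.3759 = 38.988 kPa
Denominator = 53.70·sin18.8°·cos18.8° = 53.70·0.3223·0.9466 = 16.382 kPa
FS = 38.988 / 16.382 = 2.380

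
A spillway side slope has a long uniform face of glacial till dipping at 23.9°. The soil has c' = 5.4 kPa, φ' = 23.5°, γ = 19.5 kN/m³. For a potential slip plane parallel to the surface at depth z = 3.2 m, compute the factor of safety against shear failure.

FS = 1.21

For an infinite slope with a slip plane parallel to the surface (no pore pressure): FS = [c' + γz cos²β tanφ'] / [γz sinβ cosβ].
γz = 19.5·3.2 = 62.40 kN/m²
Numerator = 5.4 + 62.40·cos²23.9°·tan23.5° = 5.4 + 62.40·0.8359·0.4348 = 28.079 kPa
Denominator = 62.40·sin23.9°·cos23.9° = 62.40·0.4051·0.9143 = 23.113 kPa
FS = 28.079 / 23.113 = 1.215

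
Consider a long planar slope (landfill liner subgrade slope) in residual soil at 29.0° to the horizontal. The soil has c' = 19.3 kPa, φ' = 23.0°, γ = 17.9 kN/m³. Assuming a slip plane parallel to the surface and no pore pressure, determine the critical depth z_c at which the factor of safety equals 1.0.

z_c = 10.86 m

Setting FS = 1.00 in FS = [c' + γz cos²β tanφ'] / [γz sinβ cosβ] and solving for z:
z = c' / [γ cosβ (FS·sinβ − cosβ·tanφ')]
  = 19.3 / [17.9·cos29.0°·(1.00·sin29.0° − cos29.0°·tan23.0°)]
  = 19.3 / [17.9·0.8746·(1.00·0.4848 − 0.8746·0.4245)]
  = 19.3 / 1.7778 = 10.856 m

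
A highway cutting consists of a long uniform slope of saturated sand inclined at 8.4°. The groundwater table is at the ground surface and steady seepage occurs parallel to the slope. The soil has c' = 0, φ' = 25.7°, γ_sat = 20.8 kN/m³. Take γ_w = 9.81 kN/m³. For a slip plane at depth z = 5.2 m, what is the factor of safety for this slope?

With seepage parallel to the slope and the water table at the surface, the effective normal stress on the slip plane uses the buoyant unit weight γ' = γ_sat − γ_w while the driving shear stress uses γ_sat:
FS = [c' + γ' z cos²β tanφ'] / [γ_sat z sinβ cosβ]
(For c' = 0 this reduces to FS = (γ'/γ_sat)·tanφ'/tanβ.)
γ' = 20.8 − 9.81 = 10.99 kN/m³
Numerator = 0.0 + 10.99·5.2·cos²8.4°·tan25.7° = 0.0 + 10.99·5.2·0.9787·0.4813 = 26.917 kPa
Denominator = 20.8·5.2·sin8.4°·cos8.4° = 20.8·5.2·0.1461·0.9893 = 15.631 kPa
FS = 26.917 / 15.631 = 1.722

FS = 1.72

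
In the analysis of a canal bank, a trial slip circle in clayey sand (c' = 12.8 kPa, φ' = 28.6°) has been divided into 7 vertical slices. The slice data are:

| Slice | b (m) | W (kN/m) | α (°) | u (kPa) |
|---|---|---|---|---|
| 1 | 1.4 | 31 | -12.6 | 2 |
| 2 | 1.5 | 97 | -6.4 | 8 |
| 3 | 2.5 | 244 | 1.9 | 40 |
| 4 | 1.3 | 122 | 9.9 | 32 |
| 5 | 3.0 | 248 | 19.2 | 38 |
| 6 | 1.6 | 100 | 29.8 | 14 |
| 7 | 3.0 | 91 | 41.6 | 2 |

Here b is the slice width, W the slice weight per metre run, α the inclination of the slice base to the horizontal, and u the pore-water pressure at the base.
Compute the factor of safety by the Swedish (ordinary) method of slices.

Ordinary method of slices: FS = Σ[c'·Δl_i + (W_i cosα_i − u_i·Δl_i)·tanφ'] / Σ W_i sinα_i, with Δl_i = b_i / cosα_i.
Slice 1: Δl = 1.4/cos(-12.6°) = 1.435 m; N'_1 = 31·cos(-12.6°) − 2·1.435 = 27.4; c'Δl = 18.36; W sinα = -6.8
Slice 2: Δl = 1.5/cos(-6.4°) = 1.509 m; N'_2 = 97·cos(-6.4°) − 8·1.509 = 84.3; c'Δl = 19.32; W sinα = -10.8
Slice 3: Δl = 2.5/cos1.9° = 2.501 m; N'_3 = 244·cos1.9° − 40·2.501 = 143.8; c'Δl = 32.02; W sinα = 8.1
Slice 4: Δl = 1.3/cos9.9° = 1.320 m; N'_4 = 122·cos9.9° − 32·1.320 = 78.0; c'Δl = 16.89; W sinα = 21.0
Slice 5: Δl = 3.0/cos19.2° = 3.177 m; N'_5 = 248·cos19.2° − 38·3.177 = 113.5; c'Δl = 40.66; W sinα = 81.6
Slice 6: Δl = 1.6/cos29.8° = 1.844 m; N'_6 = 100·cos29.8° − 14·1.844 = 61.0; c'Δl = 23.60; W sinα = 49.7
Slice 7: Δl = 3.0/cos41.6° = 4.012 m; N'_7 = 91·cos41.6° − 2·4.012 = 60.0; c'Δl = 51.35; W sinα = 60.4
Σc'Δl = 202.2 kN/m; ΣN' = 567.9 kN/m; ΣW sinα = 203.2 kN/m
Resisting = 202.2 + 567.9·tan28.6° = 202.2 + 309.7 = 511.9 kN/m
FS = 511.9 / 203.2 = 2.519

FS = 2.52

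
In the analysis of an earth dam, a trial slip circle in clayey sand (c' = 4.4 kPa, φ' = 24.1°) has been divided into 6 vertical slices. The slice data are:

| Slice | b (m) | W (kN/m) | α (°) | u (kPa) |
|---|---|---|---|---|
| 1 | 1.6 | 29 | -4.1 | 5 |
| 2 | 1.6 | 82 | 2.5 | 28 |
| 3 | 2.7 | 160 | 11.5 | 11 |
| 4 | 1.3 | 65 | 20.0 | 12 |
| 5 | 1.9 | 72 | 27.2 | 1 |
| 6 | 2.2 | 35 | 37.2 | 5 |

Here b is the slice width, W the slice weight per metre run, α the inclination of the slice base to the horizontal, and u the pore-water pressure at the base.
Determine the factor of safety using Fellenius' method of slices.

Ordinary method of slices: FS = Σ[c'·Δl_i + (W_i cosα_i − u_i·Δl_i)·tanφ'] / Σ W_i sinα_i, with Δl_i = b_i / cosα_i.
Slice 1: Δl = 1.6/cos(-4.1°) = 1.604 m; N'_1 = 29·cos(-4.1°) − 5·1.604 = 20.9; c'Δl = 7.06; W sinα = -2.1
Slice 2: Δl = 1.6/cos2.5° = 1.602 m; N'_2 = 82·cos2.5° − 28·1.602 = 37.1; c'Δl = 7.05; W sinα = 3.6
Slice 3: Δl = 2.7/cos11.5° = 2.755 m; N'_3 = 160·cos11.5° − 11·2.755 = 126.5; c'Δl = 12.12; W sinα = 31.9
Slice 4: Δl = 1.3/cos20.0° = 1.383 m; N'_4 = 65·cos20.0° − 12·1.383 = 44.5; c'Δl = 6.09; W sinα = 22.2
Slice 5: Δl = 1.9/cos27.2° = 2.136 m; N'_5 = 72·cos27.2° − 1·2.136 = 61.9; c'Δl = 9.40; W sinα = 32.9
Slice 6: Δl = 2.2/cos37.2° = 2.762 m; N'_6 = 35·cos37.2° − 5·2.762 = 14.1; c'Δl = 12.15; W sinα = 21.2
Σc'Δl = 53.9 kN/m; ΣN' = 304.9 kN/m; ΣW sinα = 109.7 kN/m
Resisting = 53.9 + 304.9·tan24.1° = 53.9 + 136.4 = 190.3 kN/m
FS = 190.3 / 109.7 = 1.734

FS = 1.73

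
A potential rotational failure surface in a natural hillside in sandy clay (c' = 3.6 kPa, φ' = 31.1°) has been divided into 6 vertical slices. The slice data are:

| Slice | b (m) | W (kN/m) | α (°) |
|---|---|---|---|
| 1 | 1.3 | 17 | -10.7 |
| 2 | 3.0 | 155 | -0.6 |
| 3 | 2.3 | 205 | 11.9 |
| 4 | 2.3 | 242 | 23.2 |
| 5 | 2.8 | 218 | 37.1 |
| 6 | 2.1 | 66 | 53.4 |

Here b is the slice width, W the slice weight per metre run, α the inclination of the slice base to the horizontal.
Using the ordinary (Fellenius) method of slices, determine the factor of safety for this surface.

FS = 1.72

Ordinary method of slices: FS = Σ[c'·Δl_i + (W_i cosα_i)·tanφ'] / Σ W_i sinα_i, with Δl_i = b_i / cosα_i.
Slice 1: Δl = 1.3/cos(-10.7°) = 1.323 m; N'_1 = 17·cos(-10.7°) = 16.7; c'Δl = 4.76; W sinα = -3.2
Slice 2: Δl = 3.0/cos(-0.6°) = 3.000 m; N'_2 = 155·cos(-0.6°) = 155.0; c'Δl = 10.80; W sinα = -1.6
Slice 3: Δl = 2.3/cos11.9° = 2.351 m; N'_3 = 205·cos11.9° = 200.6; c'Δl = 8.46; W sinα = 42.3
Slice 4: Δl = 2.3/cos23.2° = 2.502 m; N'_4 = 242·cos23.2° = 222.4; c'Δl = 9.01; W sinα = 95.3
Slice 5: Δl = 2.8/cos37.1° = 3.511 m; N'_5 = 218·cos37.1° = 173.9; c'Δl = 12.64; W sinα = 131.5
Slice 6: Δl = 2.1/cos53.4° = 3.522 m; N'_6 = 66·cos53.4° = 39.4; c'Δl = 12.68; W sinα = 53.0
Σc'Δl = 58.4 kN/m; ΣN' = 807.9 kN/m; ΣW sinα = 317.3 kN/m
Resisting = 58.4 + 807.9·tan31.1° = 58.4 + 487.4 = 545.7 kN/m
FS = 545.7 / 317.3 = 1.720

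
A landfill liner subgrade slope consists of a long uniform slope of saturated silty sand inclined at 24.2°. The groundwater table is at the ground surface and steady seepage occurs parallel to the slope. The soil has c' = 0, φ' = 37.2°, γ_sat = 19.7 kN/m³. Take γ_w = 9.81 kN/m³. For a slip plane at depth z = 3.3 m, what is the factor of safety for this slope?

FS = 0.85

With seepage parallel to the slope and the water table at the surface, the effective normal stress on the slip plane uses the buoyant unit weight γ' = γ_sat − γ_w while the driving shear stress uses γ_sat:
FS = [c' + γ' z cos²β tanφ'] / [γ_sat z sinβ cosβ]
(For c' = 0 this reduces to FS = (γ'/γ_sat)·tanφ'/tanβ.)
γ' = 19.7 − 9.81 = 9.89 kN/m³
Numerator = 0.0 + 9.89·3.3·cos²24.2°·tan37.2° = 0.0 + 9.89·3.3·0.8320·0.7590 = 20.610 kPa
Denominator = 19.7·3.3·sin24.2°·cos24.2° = 19.7·3.3·0.4099·0.9121 = 24.307 kPa
FS = 20.610 / 24.307 = 0.848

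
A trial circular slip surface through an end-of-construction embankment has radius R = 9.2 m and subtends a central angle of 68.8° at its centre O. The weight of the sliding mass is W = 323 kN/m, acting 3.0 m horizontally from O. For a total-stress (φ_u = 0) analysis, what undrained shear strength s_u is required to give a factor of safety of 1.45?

FS = s_u·L_a·R / (W·d), so s_u = FS·W·d / (L_a·R).
Arc length L_a = R·θ = 9.2·(68.8°·π/180) = 9.2·1.2008 = 11.05 m
s_u = 1.45·323·3.0 / (11.05·9.2) = 1405.0 / 101.63 = 13.82 kPa

s_u = 13.8 kPa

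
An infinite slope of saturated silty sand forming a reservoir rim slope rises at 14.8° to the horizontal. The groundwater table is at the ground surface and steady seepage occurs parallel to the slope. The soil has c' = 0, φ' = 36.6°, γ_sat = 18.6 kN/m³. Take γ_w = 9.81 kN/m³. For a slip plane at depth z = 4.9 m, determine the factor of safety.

With seepage parallel to the slope and the water table at the surface, the effective normal stress on the slip plane uses the buoyant unit weight γ' = γ_sat − γ_w while the driving shear stress uses γ_sat:
FS = [c' + γ' z cos²β tanφ'] / [γ_sat z sinβ cosβ]
(For c' = 0 this reduces to FS = (γ'/γ_sat)·tanφ'/tanβ.)
γ' = 18.6 − 9.81 = 8.79 kN/m³
Numerator = 0.0 + 8.79·4.9·cos²14.8°·tan36.6° = 0.0 + 8.79·4.9·0.9347·0.7427 = 29.900 kPa
Denominator = 18.6·4.9·sin14.8°·cos14.8° = 18.6·4.9·0.2554·0.9668 = 22.509 kPa
FS = 29.900 / 22.509 = 1.328

FS = 1.33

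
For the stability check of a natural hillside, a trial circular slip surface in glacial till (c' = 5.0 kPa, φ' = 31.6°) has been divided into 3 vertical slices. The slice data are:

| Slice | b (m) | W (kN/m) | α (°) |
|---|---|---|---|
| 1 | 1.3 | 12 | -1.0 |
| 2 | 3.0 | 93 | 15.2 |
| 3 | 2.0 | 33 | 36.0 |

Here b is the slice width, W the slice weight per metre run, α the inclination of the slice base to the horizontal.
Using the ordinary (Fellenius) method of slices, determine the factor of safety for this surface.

Ordinary method of slices: FS = Σ[c'·Δl_i + (W_i cosα_i)·tanφ'] / Σ W_i sinα_i, with Δl_i = b_i / cosα_i.
Slice 1: Δl = 1.3/cos(-1.0°) = 1.300 m; N'_1 = 12·cos(-1.0°) = 12.0; c'Δl = 6.50; W sinα = -0.2
Slice 2: Δl = 3.0/cos15.2° = 3.109 m; N'_2 = 93·cos15.2° = 89.7; c'Δl = 15.54; W sinα = 24.4
Slice 3: Δl = 2.0/cos36.0° = 2.472 m; N'_3 = 33·cos36.0° = 26.7; c'Δl = 12.36; W sinα = 19.4
Σc'Δl = 34.4 kN/m; ΣN' = 128.4 kN/m; ΣW sinα = 43.6 kN/m
Resisting = 34.4 + 128.4·tan31.6° = 34.4 + 79.0 = 113.4 kN/m
FS = 113.4 / 43.6 = 2.603

FS = 2.60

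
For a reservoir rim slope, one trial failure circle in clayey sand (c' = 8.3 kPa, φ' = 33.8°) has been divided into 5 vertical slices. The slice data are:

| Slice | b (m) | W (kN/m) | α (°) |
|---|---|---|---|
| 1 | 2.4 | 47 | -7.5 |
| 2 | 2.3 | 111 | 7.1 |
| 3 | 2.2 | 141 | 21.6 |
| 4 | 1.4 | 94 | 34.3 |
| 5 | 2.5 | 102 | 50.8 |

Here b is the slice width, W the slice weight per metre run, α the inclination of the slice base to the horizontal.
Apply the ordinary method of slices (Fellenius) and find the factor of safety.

Ordinary method of slices: FS = Σ[c'·Δl_i + (W_i cosα_i)·tanφ'] / Σ W_i sinα_i, with Δl_i = b_i / cosα_i.
Slice 1: Δl = 2.4/cos(-7.5°) = 2.421 m; N'_1 = 47·cos(-7.5°) = 46.6; c'Δl = 20.09; W sinα = -6.1
Slice 2: Δl = 2.3/cos7.1° = 2.318 m; N'_2 = 111·cos7.1° = 110.1; c'Δl = 19.24; W sinα = 13.7
Slice 3: Δl = 2.2/cos21.6° = 2.366 m; N'_3 = 141·cos21.6° = 131.1; c'Δl = 19.64; W sinα = 51.9
Slice 4: Δl = 1.4/cos34.3° = 1.695 m; N'_4 = 94·cos34.3° = 77.7; c'Δl = 14.07; W sinα = 53.0
Slice 5: Δl = 2.5/cos50.8° = 3.956 m; N'_5 = 102·cos50.8° = 64.5; c'Δl = 32.83; W sinα = 79.0
Σc'Δl = 105.9 kN/m; ΣN' = 430.0 kN/m; ΣW sinα = 191.5 kN/m
Resisting = 105.9 + 430.0·tan33.8° = 105.9 + 287.8 = 393.7 kN/m
FS = 393.7 / 191.5 = 2.056

FS = 2.06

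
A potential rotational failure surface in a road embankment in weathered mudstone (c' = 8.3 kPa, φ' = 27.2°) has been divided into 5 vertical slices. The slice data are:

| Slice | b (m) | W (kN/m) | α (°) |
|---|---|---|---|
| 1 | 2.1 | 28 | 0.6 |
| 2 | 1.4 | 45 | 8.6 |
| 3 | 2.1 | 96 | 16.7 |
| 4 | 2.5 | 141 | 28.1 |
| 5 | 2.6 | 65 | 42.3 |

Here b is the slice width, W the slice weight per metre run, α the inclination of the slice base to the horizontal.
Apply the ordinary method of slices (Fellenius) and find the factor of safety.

Ordinary method of slices: FS = Σ[c'·Δl_i + (W_i cosα_i)·tanφ'] / Σ W_i sinα_i, with Δl_i = b_i / cosα_i.
Slice 1: Δl = 2.1/cos0.6° = 2.100 m; N'_1 = 28·cos0.6° = 28.0; c'Δl = 17.43; W sinα = 0.3
Slice 2: Δl = 1.4/cos8.6° = 1.416 m; N'_2 = 45·cos8.6° = 44.5; c'Δl = 11.75; W sinα = 6.7
Slice 3: Δl = 2.1/cos16.7° = 2.192 m; N'_3 = 96·cos16.7° = 92.0; c'Δl = 18.20; W sinα = 27.6
Slice 4: Δl = 2.5/cos28.1° = 2.834 m; N'_4 = 141·cos28.1° = 124.4; c'Δl = 23.52; W sinα = 66.4
Slice 5: Δl = 2.6/cos42.3° = 3.515 m; N'_5 = 65·cos42.3° = 48.1; c'Δl = 29.18; W sinα = 43.7
Σc'Δl = 100.1 kN/m; ΣN' = 336.9 kN/m; ΣW sinα = 144.8 kN/m
Resisting = 100.1 + 336.9·tan27.2° = 100.1 + 173.1 = 273.2 kN/m
FS = 273.2 / 144.8 = 1.887

FS = 1.89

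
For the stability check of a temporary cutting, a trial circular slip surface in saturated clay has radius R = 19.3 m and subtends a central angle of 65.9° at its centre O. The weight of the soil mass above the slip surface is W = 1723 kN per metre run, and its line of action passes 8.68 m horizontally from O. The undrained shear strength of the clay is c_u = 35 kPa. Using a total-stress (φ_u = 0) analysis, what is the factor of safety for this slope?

Taking moments about the centre O, the resisting moment is provided by the undrained shear strength acting along the arc:
Arc length L_a = R·θ = 19.3·(65.9°·π/180) = 19.3·1.1502 = 22.20 m
M_R = c_u·L_a·R = 35·22.20·19.3 = 14995.0 kN·m/m
M_D = W·d = 1723·8.68 = 14955.6 kN·m/m
FS = M_R / M_D = 14995.0 / 14955.6 = 1.003

FS = 1.00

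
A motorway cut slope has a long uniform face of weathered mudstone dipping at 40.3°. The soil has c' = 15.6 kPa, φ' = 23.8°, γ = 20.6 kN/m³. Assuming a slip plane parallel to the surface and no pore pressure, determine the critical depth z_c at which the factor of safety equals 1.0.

z_c = 3.20 m

Setting FS = 1.00 in FS = [c' + γz cos²β tanφ'] / [γz sinβ cosβ] and solving for z:
z = c' / [γ cosβ (FS·sinβ − cosβ·tanφ')]
  = 15.6 / [20.6·cos40.3°·(1.00·sin40.3° − cos40.3°·tan23.8°)]
  = 15.6 / [20.6·0.7627·(1.00·0.6468 − 0.7627·0.4411)]
  = 15.6 / 4.8769 = 3.199 m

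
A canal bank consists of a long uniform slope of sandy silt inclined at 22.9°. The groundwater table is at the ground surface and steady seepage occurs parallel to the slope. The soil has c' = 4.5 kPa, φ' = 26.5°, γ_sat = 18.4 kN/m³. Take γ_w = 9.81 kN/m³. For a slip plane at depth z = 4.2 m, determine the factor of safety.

With seepage parallel to the slope and the water table at the surface, the effective normal stress on the slip plane uses the buoyant unit weight γ' = γ_sat − γ_w while the driving shear stress uses γ_sat:
FS = [c' + γ' z cos²β tanφ'] / [γ_sat z sinβ cosβ]
γ' = 18.4 − 9.81 = 8.59 kN/m³
Numerator = 4.5 + 8.59·4.2·cos²22.9°·tan26.5° = 4.5 + 8.59·4.2·0.8486·0.4986 = 19.764 kPa
Denominator = 18.4·4.2·sin22.9°·cos22.9° = 18.4·4.2·0.3891·0.9212 = 27.701 kPa
FS = 19.764 / 27.701 = 0.713

FS = 0.71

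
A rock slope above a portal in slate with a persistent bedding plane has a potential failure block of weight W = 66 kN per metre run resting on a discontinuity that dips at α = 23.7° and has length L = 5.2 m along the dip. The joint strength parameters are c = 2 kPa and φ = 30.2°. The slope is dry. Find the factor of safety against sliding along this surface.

FS = 1.72

Resolving the block weight along and normal to the plane and applying the Mohr–Coulomb strength on the joint:
N' = W cosα = 66·cos23.7° = 60.4 kN/m
Driving force T = W sinα = 66·sin23.7° = 26.5 kN/m
Resisting force R = c·L + N'·tanφ = 2·5.2 + 60.4·tan30.2° = 10.4 + 35.2 = 45.6 kN/m
FS = R / T = 45.6 / 26.5 = 1.718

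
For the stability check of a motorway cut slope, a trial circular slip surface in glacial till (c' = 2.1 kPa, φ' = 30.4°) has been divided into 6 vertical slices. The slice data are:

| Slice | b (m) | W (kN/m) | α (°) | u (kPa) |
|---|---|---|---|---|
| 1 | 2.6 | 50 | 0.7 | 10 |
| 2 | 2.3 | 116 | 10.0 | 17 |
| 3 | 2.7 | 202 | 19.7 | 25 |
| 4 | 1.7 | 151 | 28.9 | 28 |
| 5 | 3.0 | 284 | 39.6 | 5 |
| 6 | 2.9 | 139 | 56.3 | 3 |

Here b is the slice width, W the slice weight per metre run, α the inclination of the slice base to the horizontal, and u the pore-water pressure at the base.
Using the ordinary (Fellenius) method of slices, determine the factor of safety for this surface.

Ordinary method of slices: FS = Σ[c'·Δl_i + (W_i cosα_i − u_i·Δl_i)·tanφ'] / Σ W_i sinα_i, with Δl_i = b_i / cosα_i.
Slice 1: Δl = 2.6/cos0.7° = 2.600 m; N'_1 = 50·cos0.7° − 10·2.600 = 24.0; c'Δl = 5.46; W sinα = 0.6
Slice 2: Δl = 2.3/cos10.0° = 2.335 m; N'_2 = 116·cos10.0° − 17·2.335 = 74.5; c'Δl = 4.90; W sinα = 20.1
Slice 3: Δl = 2.7/cos19.7° = 2.868 m; N'_3 = 202·cos19.7° − 25·2.868 = 118.5; c'Δl = 6.02; W sinα = 68.1
Slice 4: Δl = 1.7/cos28.9° = 1.942 m; N'_4 = 151·cos28.9° − 28·1.942 = 77.8; c'Δl = 4.08; W sinα = 73.0
Slice 5: Δl = 3.0/cos39.6° = 3.894 m; N'_5 = 284·cos39.6° − 5·3.894 = 199.4; c'Δl = 8.18; W sinα = 181.0
Slice 6: Δl = 2.9/cos56.3° = 5.227 m; N'_6 = 139·cos56.3° − 3·5.227 = 61.4; c'Δl = 10.98; W sinα = 115.6
Σc'Δl = 39.6 kN/m; ΣN' = 555.6 kN/m; ΣW sinα = 458.5 kN/m
Resisting = 39.6 + 555.6·tan30.4° = 39.6 + 326.0 = 365.6 kN/m
FS = 365.6 / 458.5 = 0.797

FS = 0.80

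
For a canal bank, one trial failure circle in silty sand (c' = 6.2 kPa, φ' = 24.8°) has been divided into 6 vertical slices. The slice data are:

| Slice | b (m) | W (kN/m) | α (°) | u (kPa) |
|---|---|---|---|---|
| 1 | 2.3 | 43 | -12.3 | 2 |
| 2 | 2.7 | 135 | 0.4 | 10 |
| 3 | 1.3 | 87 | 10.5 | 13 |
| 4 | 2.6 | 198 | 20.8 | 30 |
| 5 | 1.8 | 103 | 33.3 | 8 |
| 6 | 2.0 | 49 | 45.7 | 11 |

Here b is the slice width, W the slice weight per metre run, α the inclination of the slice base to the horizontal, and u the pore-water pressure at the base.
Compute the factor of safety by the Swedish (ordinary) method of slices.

FS = 1.57

Ordinary method of slices: FS = Σ[c'·Δl_i + (W_i cosα_i − u_i·Δl_i)·tanφ'] / Σ W_i sinα_i, with Δl_i = b_i / cosα_i.
Slice 1: Δl = 2.3/cos(-12.3°) = 2.354 m; N'_1 = 43·cos(-12.3°) − 2·2.354 = 37.3; c'Δl = 14.60; W sinα = -9.2
Slice 2: Δl = 2.7/cos0.4° = 2.700 m; N'_2 = 135·cos0.4° − 10·2.700 = 108.0; c'Δl = 16.74; W sinα = 0.9
Slice 3: Δl = 1.3/cos10.5° = 1.322 m; N'_3 = 87·cos10.5° − 13·1.322 = 68.4; c'Δl = 8.20; W sinα = 15.9
Slice 4: Δl = 2.6/cos20.8° = 2.781 m; N'_4 = 198·cos20.8° − 30·2.781 = 101.7; c'Δl = 17.24; W sinα = 70.3
Slice 5: Δl = 1.8/cos33.3° = 2.154 m; N'_5 = 103·cos33.3° − 8·2.154 = 68.9; c'Δl = 13.35; W sinα = 56.5
Slice 6: Δl = 2.0/cos45.7° = 2.864 m; N'_6 = 49·cos45.7° − 11·2.864 = 2.7; c'Δl = 17.75; W sinα = 35.1
Σc'Δl = 87.9 kN/m; ΣN' = 386.9 kN/m; ΣW sinα = 169.6 kN/m
Resisting = 87.9 + 386.9·tan24.8° = 87.9 + 178.8 = 266.7 kN/m
FS = 266.7 / 169.6 = 1.573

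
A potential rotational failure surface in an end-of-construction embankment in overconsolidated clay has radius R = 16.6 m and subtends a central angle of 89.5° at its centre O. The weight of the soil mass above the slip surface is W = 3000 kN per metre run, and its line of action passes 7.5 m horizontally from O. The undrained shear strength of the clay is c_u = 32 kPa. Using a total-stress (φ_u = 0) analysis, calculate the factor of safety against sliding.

FS = 0.61

Taking moments about the centre O, the resisting moment is provided by the undrained shear strength acting along the arc:
Arc length L_a = R·θ = 16.6·(89.5°·π/180) = 16.6·1.5621 = 25.93 m
M_R = c_u·L_a·R = 32·25.93·16.6 = 13774.2 kN·m/m
M_D = W·d = 3000·7.5 = 22500.0 kN·m/m
FS = M_R / M_D = 13774.2 / 22500.0 = 0.612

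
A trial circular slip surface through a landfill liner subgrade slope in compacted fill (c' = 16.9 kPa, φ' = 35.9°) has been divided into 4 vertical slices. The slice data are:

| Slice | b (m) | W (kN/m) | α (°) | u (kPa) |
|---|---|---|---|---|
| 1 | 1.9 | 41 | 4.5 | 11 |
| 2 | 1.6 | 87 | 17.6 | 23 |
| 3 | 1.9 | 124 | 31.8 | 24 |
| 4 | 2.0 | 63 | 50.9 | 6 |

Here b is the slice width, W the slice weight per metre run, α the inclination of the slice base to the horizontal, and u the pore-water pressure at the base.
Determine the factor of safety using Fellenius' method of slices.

Ordinary method of slices: FS = Σ[c'·Δl_i + (W_i cosα_i − u_i·Δl_i)·tanφ'] / Σ W_i sinα_i, with Δl_i = b_i / cosα_i.
Slice 1: Δl = 1.9/cos4.5° = 1.906 m; N'_1 = 41·cos4.5° − 11·1.906 = 19.9; c'Δl = 32.21; W sinα = 3.2
Slice 2: Δl = 1.6/cos17.6° = 1.679 m; N'_2 = 87·cos17.6° − 23·1.679 = 44.3; c'Δl = 28.37; W sinα = 26.3
Slice 3: Δl = 1.9/cos31.8° = 2.236 m; N'_3 = 124·cos31.8° − 24·2.236 = 51.7; c'Δl = 37.78; W sinα = 65.3
Slice 4: Δl = 2.0/cos50.9° = 3.171 m; N'_4 = 63·cos50.9° − 6·3.171 = 20.7; c'Δl = 53.59; W sinα = 48.9
Σc'Δl = 152.0 kN/m; ΣN' = 136.7 kN/m; ΣW sinα = 143.8 kN/m
Resisting = 152.0 + 136.7·tan35.9° = 152.0 + 98.9 = 250.9 kN/m
FS = 250.9 / 143.8 = 1.745

FS = 1.75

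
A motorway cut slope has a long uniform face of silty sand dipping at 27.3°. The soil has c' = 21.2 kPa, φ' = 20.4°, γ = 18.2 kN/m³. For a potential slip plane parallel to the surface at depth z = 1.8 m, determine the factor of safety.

FS = 2.31

For an infinite slope with a slip plane parallel to the surface (no pore pressure): FS = [c' + γz cos²β tanφ'] / [γz sinβ cosβ].
γz = 18.2·1.8 = 32.76 kN/m²
Numerator = 21.2 + 32.76·cos²27.3°·tan20.4° = 21.2 + 32.76·0.7896·0.3719 = 30.820 kPa
Denominator = 32.76·sin27.3°·cos27.3° = 32.76·0.4586·0.8886 = 13.352 kPa
FS = 30.820 / 13.352 = 2.308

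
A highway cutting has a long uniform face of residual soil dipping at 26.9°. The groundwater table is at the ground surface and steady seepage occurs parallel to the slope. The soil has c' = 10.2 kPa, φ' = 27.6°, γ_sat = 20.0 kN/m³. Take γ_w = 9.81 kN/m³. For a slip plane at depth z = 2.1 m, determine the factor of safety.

FS = 1.13

With seepage parallel to the slope and the water table at the surface, the effective normal stress on the slip plane uses the buoyant unit weight γ' = γ_sat − γ_w while the driving shear stress uses γ_sat:
FS = [c' + γ' z cos²β tanφ'] / [γ_sat z sinβ cosβ]
γ' = 20.0 − 9.81 = 10.19 kN/m³
Numerator = 10.2 + 10.19·2.1·cos²26.9°·tan27.6° = 10.2 + 10.19·2.1·0.7953·0.5228 = 19.097 kPa
Denominator = 20.0·2.1·sin26.9°·cos26.9° = 20.0·2.1·0.4524·0.8918 = 16.946 kPa
FS = 19.097 / 16.946 = 1.127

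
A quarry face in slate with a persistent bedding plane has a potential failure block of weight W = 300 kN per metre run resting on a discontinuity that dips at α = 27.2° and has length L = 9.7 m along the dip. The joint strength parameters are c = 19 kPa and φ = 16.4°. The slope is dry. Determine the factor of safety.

FS = 1.92

Resolving the block weight along and normal to the plane and applying the Mohr–Coulomb strength on the joint:
N' = W cosα = 300·cos27.2° = 266.8 kN/m
Driving force T = W sinα = 300·sin27.2° = 137.1 kN/m
Resisting force R = c·L + N'·tanφ = 19·9.7 + 266.8·tan16.4° = 184.3 + 78.5 = 262.8 kN/m
FS = R / T = 262.8 / 137.1 = 1.917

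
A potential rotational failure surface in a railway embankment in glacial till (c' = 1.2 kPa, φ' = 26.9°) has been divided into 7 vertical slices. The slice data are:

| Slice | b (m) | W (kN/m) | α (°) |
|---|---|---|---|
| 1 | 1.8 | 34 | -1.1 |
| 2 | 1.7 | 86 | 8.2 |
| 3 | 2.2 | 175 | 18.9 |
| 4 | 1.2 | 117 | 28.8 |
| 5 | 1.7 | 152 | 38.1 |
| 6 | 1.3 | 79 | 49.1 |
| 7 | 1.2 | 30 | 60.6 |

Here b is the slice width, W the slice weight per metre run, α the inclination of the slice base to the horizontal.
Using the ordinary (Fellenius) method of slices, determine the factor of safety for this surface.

Ordinary method of slices: FS = Σ[c'·Δl_i + (W_i cosα_i)·tanφ'] / Σ W_i sinα_i, with Δl_i = b_i / cosα_i.
Slice 1: Δl = 1.8/cos(-1.1°) = 1.800 m; N'_1 = 34·cos(-1.1°) = 34.0; c'Δl = 2.16; W sinα = -0.7
Slice 2: Δl = 1.7/cos8.2° = 1.718 m; N'_2 = 86·cos8.2° = 85.1; c'Δl = 2.06; W sinα = 12.3
Slice 3: Δl = 2.2/cos18.9° = 2.325 m; N'_3 = 175·cos18.9° = 165.6; c'Δl = 2.79; W sinα = 56.7
Slice 4: Δl = 1.2/cos28.8° = 1.369 m; N'_4 = 117·cos28.8° = 102.5; c'Δl = 1.64; W sinα = 56.4
Slice 5: Δl = 1.7/cos38.1° = 2.160 m; N'_5 = 152·cos38.1° = 119.6; c'Δl = 2.59; W sinα = 93.8
Slice 6: Δl = 1.3/cos49.1° = 1.986 m; N'_6 = 79·cos49.1° = 51.7; c'Δl = 2.38; W sinα = 59.7
Slice 7: Δl = 1.2/cos60.6° = 2.444 m; N'_7 = 30·cos60.6° = 14.7; c'Δl = 2.93; W sinα = 26.1
Σc'Δl = 16.6 kN/m; ΣN' = 573.3 kN/m; ΣW sinα = 304.3 kN/m
Resisting = 16.6 + 573.3·tan26.9° = 16.6 + 290.8 = 307.4 kN/m
FS = 307.4 / 304.3 = 1.010

FS = 1.01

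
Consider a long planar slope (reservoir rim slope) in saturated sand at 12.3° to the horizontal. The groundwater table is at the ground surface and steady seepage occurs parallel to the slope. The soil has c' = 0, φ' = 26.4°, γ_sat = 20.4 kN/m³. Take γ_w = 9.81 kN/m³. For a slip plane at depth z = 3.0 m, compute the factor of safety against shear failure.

With seepage parallel to the slope and the water table at the surface, the effective normal stress on the slip plane uses the buoyant unit weight γ' = γ_sat − γ_w while the driving shear stress uses γ_sat:
FS = [c' + γ' z cos²β tanφ'] / [γ_sat z sinβ cosβ]
(For c' = 0 this reduces to FS = (γ'/γ_sat)·tanφ'/tanβ.)
γ' = 20.4 − 9.81 = 10.59 kN/m³
Numerator = 0.0 + 10.59·3.0·cos²12.3°·tan26.4° = 0.0 + 10.59·3.0·0.9546·0.4964 = 15.055 kPa
Denominator = 20.4·3.0·sin12.3°·cos12.3° = 20.4·3.0·0.2130·0.9770 = 12.738 kPa
FS = 15.055 / 12.738 = 1.182

FS = 1.18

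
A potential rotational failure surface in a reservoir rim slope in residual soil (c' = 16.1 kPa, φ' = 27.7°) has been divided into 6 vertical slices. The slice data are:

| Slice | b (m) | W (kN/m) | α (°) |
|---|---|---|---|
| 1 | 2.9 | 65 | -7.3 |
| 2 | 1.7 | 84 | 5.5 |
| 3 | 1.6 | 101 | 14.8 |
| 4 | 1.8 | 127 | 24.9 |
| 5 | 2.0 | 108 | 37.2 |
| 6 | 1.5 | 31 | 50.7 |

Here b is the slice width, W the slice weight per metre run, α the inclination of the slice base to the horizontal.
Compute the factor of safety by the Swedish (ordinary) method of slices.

FS = 2.71

Ordinary method of slices: FS = Σ[c'·Δl_i + (W_i cosα_i)·tanφ'] / Σ W_i sinα_i, with Δl_i = b_i / cosα_i.
Slice 1: Δl = 2.9/cos(-7.3°) = 2.924 m; N'_1 = 65·cos(-7.3°) = 64.5; c'Δl = 47.07; W sinα = -8.3
Slice 2: Δl = 1.7/cos5.5° = 1.708 m; N'_2 = 84·cos5.5° = 83.6; c'Δl = 27.50; W sinα = 8.1
Slice 3: Δl = 1.6/cos14.8° = 1.655 m; N'_3 = 101·cos14.8° = 97.6; c'Δl = 26.64; W sinα = 25.8
Slice 4: Δl = 1.8/cos24.9° = 1.984 m; N'_4 = 127·cos24.9° = 115.2; c'Δl = 31.95; W sinα = 53.5
Slice 5: Δl = 2.0/cos37.2° = 2.511 m; N'_5 = 108·cos37.2° = 86.0; c'Δl = 40.43; W sinα = 65.3
Slice 6: Δl = 1.5/cos50.7° = 2.368 m; N'_6 = 31·cos50.7° = 19.6; c'Δl = 38.13; W sinα = 24.0
Σc'Δl = 211.7 kN/m; ΣN' = 466.6 kN/m; ΣW sinα = 168.3 kN/m
Resisting = 211.7 + 466.6·tan27.7° = 211.7 + 245.0 = 456.7 kN/m
FS = 456.7 / 168.3 = 2.713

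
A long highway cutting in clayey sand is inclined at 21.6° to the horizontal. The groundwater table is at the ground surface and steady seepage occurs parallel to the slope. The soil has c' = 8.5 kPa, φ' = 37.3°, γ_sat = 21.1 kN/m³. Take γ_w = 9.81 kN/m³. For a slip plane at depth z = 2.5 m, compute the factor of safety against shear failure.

FS = 1.50

With seepage parallel to the slope and the water table at the surface, the effective normal stress on the slip plane uses the buoyant unit weight γ' = γ_sat − γ_w while the driving shear stress uses γ_sat:
FS = [c' + γ' z cos²β tanφ'] / [γ_sat z sinβ cosβ]
γ' = 21.1 − 9.81 = 11.29 kN/m³
Numerator = 8.5 + 11.29·2.5·cos²21.6°·tan37.3° = 8.5 + 11.29·2.5·0.8645·0.7618 = 27.088 kPa
Denominator = 21.1·2.5·sin21.6°·cos21.6° = 21.1·2.5·0.3681·0.9298 = 18.055 kPa
FS = 27.088 / 18.055 = 1.500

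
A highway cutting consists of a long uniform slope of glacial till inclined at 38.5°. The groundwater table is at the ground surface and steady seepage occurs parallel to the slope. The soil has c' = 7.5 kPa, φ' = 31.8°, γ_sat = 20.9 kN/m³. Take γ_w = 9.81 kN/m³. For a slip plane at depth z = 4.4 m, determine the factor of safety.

FS = 0.58

With seepage parallel to the slope and the water table at the surface, the effective normal stress on the slip plane uses the buoyant unit weight γ' = γ_sat − γ_w while the driving shear stress uses γ_sat:
FS = [c' + γ' z cos²β tanφ'] / [γ_sat z sinβ cosβ]
γ' = 20.9 − 9.81 = 11.09 kN/m³
Numerator = 7.5 + 11.09·4.4·cos²38.5°·tan31.8° = 7.5 + 11.09·4.4·0.6125·0.6200 = 26.030 kPa
Denominator = 20.9·4.4·sin38.5°·cos38.5° = 20.9·4.4·0.6225·0.7826 = 44.802 kPa
FS = 26.030 / 44.802 = 0.581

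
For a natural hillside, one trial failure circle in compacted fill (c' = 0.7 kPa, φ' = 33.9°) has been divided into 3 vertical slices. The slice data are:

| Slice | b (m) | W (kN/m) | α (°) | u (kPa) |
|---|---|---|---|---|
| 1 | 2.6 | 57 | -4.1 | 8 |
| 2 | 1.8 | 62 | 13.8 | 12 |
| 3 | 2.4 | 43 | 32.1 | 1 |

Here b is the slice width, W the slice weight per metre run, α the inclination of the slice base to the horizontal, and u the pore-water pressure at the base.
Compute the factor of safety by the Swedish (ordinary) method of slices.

Ordinary method of slices: FS = Σ[c'·Δl_i + (W_i cosα_i − u_i·Δl_i)·tanφ'] / Σ W_i sinα_i, with Δl_i = b_i / cosα_i.
Slice 1: Δl = 2.6/cos(-4.1°) = 2.607 m; N'_1 = 57·cos(-4.1°) − 8·2.607 = 36.0; c'Δl = 1.82; W sinα = -4.1
Slice 2: Δl = 1.8/cos13.8° = 1.854 m; N'_2 = 62·cos13.8° − 12·1.854 = 38.0; c'Δl = 1.30; W sinα = 14.8
Slice 3: Δl = 2.4/cos32.1° = 2.833 m; N'_3 = 43·cos32.1° − 1·2.833 = 33.6; c'Δl = 1.98; W sinα = 22.9
Σc'Δl = 5.1 kN/m; ΣN' = 107.6 kN/m; ΣW sinα = 33.6 kN/m
Resisting = 5.1 + 107.6·tan33.9° = 5.1 + 72.3 = 77.4 kN/m
FS = 77.4 / 33.6 = 2.306

FS = 2.31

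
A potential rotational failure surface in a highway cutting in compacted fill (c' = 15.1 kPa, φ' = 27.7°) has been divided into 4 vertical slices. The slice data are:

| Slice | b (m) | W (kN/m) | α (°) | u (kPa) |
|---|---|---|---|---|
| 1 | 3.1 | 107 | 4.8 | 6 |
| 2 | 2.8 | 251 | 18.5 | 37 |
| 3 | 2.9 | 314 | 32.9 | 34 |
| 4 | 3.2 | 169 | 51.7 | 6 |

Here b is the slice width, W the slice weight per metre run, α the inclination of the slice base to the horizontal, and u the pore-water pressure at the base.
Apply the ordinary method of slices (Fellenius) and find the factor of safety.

FS = 1.15

Ordinary method of slices: FS = Σ[c'·Δl_i + (W_i cosα_i − u_i·Δl_i)·tanφ'] / Σ W_i sinα_i, with Δl_i = b_i / cosα_i.
Slice 1: Δl = 3.1/cos4.8° = 3.111 m; N'_1 = 107·cos4.8° − 6·3.111 = 88.0; c'Δl = 46.97; W sinα = 9.0
Slice 2: Δl = 2.8/cos18.5° = 2.953 m; N'_2 = 251·cos18.5° − 37·2.953 = 128.8; c'Δl = 44.58; W sinα = 79.6
Slice 3: Δl = 2.9/cos32.9° = 3.454 m; N'_3 = 314·cos32.9° − 34·3.454 = 146.2; c'Δl = 52.15; W sinα = 170.6
Slice 4: Δl = 3.2/cos51.7° = 5.163 m; N'_4 = 169·cos51.7° − 6·5.163 = 73.8; c'Δl = 77.96; W sinα = 132.6
Σc'Δl = 221.7 kN/m; ΣN' = 436.7 kN/m; ΣW sinα = 391.8 kN/m
Resisting = 221.7 + 436.7·tan27.7° = 221.7 + 229.3 = 451.0 kN/m
FS = 451.0 / 391.8 = 1.151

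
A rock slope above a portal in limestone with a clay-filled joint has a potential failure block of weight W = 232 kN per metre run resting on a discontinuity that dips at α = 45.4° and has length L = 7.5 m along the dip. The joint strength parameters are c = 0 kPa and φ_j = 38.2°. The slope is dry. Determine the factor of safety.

FS = 0.78

Resolving the block weight along and normal to the plane and applying the Mohr–Coulomb strength on the joint:
N' = W cosα = 232·cos45.4° = 162.9 kN/m
Driving force T = W sinα = 232·sin45.4° = 165.2 kN/m
Resisting force R = c·L + N'·tanφ_j = 0·7.5 + 162.9·tan38.2° = 0.0 + 128.2 = 128.2 kN/m
FS = R / T = 128.2 / 165.2 = 0.776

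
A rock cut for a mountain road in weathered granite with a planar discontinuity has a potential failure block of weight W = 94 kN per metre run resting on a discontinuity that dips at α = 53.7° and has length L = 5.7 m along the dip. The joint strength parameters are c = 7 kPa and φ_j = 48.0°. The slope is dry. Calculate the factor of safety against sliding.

FS = 1.34

Resolving the block weight along and normal to the plane and applying the Mohr–Coulomb strength on the joint:
N' = W cosα = 94·cos53.7° = 55.6 kN/m
Driving force T = W sinα = 94·sin53.7° = 75.8 kN/m
Resisting force R = c·L + N'·tanφ_j = 7·5.7 + 55.6·tan48.0° = 39.9 + 61.8 = 101.7 kN/m
FS = R / T = 101.7 / 75.8 = 1.343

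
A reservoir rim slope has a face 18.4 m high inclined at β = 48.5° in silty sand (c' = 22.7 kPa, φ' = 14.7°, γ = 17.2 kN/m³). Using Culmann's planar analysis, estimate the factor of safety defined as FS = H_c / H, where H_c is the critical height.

FS = 1.23

H_c = (4c'/γ) · sinβ cosφ' / [1 − cos(β − φ')]
    = (4·22.7/17.2) · sin48.5°·cos14.7° / [1 − cos33.8°]
    = 5.279 · 0.7244 / 0.1690 = 22.63 m
FS = H_c / H = 22.63 / 18.4 = 1.230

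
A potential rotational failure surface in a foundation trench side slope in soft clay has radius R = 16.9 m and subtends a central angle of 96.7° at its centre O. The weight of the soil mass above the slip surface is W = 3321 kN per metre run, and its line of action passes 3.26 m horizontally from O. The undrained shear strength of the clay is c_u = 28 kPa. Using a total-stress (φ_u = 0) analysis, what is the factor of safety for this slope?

Taking moments about the centre O, the resisting moment is provided by the undrained shear strength acting along the arc:
Arc length L_a = R·θ = 16.9·(96.7°·π/180) = 16.9·1.6877 = 28.52 m
M_R = c_u·L_a·R = 28·28.52·16.9 = 13496.9 kN·m/m
M_D = W·d = 3321·3.26 = 10826.5 kN·m/m
FS = M_R / M_D = 13496.9 / 10826.5 = 1.247

FS = 1.25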